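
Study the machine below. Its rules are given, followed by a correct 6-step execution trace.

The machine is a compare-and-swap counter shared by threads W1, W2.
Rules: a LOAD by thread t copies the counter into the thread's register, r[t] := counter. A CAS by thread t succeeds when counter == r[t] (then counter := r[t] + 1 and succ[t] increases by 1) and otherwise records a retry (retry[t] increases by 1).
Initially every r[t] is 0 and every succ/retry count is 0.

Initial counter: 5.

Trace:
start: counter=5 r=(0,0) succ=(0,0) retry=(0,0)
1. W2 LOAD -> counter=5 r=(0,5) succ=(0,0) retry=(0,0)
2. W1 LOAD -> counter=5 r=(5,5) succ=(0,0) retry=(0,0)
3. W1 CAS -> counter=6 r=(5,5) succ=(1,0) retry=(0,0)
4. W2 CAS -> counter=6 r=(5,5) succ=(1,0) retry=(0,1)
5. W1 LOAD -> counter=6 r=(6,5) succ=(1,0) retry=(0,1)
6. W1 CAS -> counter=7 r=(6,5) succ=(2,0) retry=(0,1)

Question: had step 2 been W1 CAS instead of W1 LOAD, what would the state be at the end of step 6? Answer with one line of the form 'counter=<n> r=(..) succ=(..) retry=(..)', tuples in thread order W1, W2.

counter=7 r=(6,5) succ=(1,1) retry=(2,0)

(re-executing from step 2 with the substitution; state before step 2: counter=5 r=(0,5) succ=(0,0) retry=(0,0))
2. W1 CAS -> counter=5 r=(0,5) succ=(0,0) retry=(1,0)
3. W1 CAS -> counter=5 r=(0,5) succ=(0,0) retry=(2,0)
4. W2 CAS -> counter=6 r=(0,5) succ=(0,1) retry=(2,0)
5. W1 LOAD -> counter=6 r=(6,5) succ=(0,1) retry=(2,0)
6. W1 CAS -> counter=7 r=(6,5) succ=(1,1) retry=(2,0)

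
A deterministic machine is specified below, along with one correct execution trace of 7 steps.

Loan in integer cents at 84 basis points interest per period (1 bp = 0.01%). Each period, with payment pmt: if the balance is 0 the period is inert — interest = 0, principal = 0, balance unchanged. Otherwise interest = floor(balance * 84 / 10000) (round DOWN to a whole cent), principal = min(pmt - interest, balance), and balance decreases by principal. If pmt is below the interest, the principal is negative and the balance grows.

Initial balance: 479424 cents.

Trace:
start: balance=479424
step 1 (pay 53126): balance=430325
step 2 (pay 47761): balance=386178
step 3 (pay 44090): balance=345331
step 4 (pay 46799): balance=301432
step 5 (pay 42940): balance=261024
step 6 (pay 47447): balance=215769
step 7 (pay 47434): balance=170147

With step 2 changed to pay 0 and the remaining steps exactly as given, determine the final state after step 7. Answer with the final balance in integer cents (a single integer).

(re-executing from step 2 with the substitution; state before step 2: balance=430325)
step 2 (pay 0): balance=433939
step 3 (pay 44090): balance=393494
step 4 (pay 46799): balance=350000
step 5 (pay 42940): balance=310000
step 6 (pay 47447): balance=265157
step 7 (pay 47434): balance=219950

219950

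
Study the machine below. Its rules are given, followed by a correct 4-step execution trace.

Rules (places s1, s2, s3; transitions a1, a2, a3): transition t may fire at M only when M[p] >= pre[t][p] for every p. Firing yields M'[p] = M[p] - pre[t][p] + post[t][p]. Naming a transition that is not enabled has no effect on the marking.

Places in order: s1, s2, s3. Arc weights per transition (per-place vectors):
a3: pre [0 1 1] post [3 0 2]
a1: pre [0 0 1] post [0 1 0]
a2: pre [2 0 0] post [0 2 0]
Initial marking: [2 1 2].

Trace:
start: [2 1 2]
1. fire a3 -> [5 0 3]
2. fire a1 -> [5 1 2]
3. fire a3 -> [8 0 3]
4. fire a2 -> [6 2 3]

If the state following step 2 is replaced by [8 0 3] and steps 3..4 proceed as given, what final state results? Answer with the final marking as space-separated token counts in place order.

state after step 2 := [8 0 3]
3. fire a3 -> [8 0 3]
4. fire a2 -> [6 2 3]

6 2 3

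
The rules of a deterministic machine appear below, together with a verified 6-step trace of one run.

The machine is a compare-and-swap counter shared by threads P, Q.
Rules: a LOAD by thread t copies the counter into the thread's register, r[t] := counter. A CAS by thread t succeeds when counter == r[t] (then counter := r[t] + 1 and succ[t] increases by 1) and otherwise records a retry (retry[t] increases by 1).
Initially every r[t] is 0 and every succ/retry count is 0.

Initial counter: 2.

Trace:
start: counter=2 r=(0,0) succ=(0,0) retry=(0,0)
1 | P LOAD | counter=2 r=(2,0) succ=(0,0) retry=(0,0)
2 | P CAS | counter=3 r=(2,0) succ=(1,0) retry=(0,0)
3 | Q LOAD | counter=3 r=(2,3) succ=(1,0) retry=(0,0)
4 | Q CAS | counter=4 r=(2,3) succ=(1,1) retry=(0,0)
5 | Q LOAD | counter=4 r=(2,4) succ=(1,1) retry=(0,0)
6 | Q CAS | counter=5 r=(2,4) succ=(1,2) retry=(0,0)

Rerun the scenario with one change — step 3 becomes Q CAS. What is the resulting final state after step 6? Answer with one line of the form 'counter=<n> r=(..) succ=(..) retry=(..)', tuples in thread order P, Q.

(re-executing from step 3 with the substitution; state before step 3: counter=3 r=(2,0) succ=(1,0) retry=(0,0))
3 | Q CAS | counter=3 r=(2,0) succ=(1,0) retry=(0,1)
4 | Q CAS | counter=3 r=(2,0) succ=(1,0) retry=(0,2)
5 | Q LOAD | counter=3 r=(2,3) succ=(1,0) retry=(0,2)
6 | Q CAS | counter=4 r=(2,3) succ=(1,1) retry=(0,2)

counter=4 r=(2,3) succ=(1,1) retry=(0,2)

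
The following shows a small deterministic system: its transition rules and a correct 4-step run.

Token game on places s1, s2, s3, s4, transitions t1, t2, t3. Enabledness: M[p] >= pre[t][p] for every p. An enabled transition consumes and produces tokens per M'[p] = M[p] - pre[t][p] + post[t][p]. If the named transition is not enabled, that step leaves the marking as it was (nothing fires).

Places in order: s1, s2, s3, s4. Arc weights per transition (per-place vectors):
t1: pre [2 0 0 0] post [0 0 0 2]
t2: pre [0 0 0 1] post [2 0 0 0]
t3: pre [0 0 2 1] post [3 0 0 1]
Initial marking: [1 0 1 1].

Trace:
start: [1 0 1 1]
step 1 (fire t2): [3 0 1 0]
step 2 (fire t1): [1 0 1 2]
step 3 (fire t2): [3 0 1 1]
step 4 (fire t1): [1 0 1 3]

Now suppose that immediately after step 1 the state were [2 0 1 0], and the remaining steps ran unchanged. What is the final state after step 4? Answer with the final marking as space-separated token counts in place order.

0 0 1 3

state after step 1 := [2 0 1 0]
step 2 (fire t1): [0 0 1 2]
step 3 (fire t2): [2 0 1 1]
step 4 (fire t1): [0 0 1 3]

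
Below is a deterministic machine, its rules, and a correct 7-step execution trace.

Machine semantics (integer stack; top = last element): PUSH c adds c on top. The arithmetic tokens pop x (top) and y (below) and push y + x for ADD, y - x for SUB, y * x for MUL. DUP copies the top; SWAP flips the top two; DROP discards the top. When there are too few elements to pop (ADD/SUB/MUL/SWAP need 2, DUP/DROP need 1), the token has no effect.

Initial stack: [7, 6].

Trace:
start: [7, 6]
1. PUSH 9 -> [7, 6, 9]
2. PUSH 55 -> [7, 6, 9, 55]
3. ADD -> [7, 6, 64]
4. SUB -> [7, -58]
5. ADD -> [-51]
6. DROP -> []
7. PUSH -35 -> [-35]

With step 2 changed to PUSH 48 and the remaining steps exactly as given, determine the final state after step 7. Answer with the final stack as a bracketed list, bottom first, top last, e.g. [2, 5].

[-35]

(re-executing from step 2 with the substitution; state before step 2: [7, 6, 9])
2. PUSH 48 -> [7, 6, 9, 48]
3. ADD -> [7, 6, 57]
4. SUB -> [7, -51]
5. ADD -> [-44]
6. DROP -> []
7. PUSH -35 -> [-35]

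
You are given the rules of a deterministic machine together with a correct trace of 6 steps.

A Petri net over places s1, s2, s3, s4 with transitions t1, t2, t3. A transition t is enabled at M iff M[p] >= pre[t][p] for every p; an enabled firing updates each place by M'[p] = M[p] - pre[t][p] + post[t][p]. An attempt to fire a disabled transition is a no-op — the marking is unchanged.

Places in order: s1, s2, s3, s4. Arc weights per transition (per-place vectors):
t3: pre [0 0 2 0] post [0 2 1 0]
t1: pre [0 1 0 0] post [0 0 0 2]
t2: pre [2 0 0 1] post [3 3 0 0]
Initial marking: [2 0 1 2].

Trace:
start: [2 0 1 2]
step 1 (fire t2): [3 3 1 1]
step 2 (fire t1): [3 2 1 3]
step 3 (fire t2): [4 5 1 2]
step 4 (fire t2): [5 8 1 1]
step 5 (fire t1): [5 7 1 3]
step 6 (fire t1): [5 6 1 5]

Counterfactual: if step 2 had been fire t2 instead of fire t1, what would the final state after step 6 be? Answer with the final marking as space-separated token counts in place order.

(re-executing from step 2 with the substitution; state before step 2: [3 3 1 1])
step 2 (fire t2): [4 6 1 0]
step 3 (fire t2): [4 6 1 0]
step 4 (fire t2): [4 6 1 0]
step 5 (fire t1): [4 5 1 2]
step 6 (fire t1): [4 4 1 4]

4 4 1 4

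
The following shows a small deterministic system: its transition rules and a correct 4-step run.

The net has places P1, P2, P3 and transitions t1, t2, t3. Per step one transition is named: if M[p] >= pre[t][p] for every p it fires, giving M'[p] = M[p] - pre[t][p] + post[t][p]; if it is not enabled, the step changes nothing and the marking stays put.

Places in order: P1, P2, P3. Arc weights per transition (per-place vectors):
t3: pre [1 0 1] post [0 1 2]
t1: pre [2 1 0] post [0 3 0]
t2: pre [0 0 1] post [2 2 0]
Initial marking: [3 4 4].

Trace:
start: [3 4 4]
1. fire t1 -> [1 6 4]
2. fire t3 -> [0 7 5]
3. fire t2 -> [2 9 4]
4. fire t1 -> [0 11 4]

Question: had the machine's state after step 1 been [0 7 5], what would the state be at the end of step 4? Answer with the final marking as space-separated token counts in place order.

0 11 4

state after step 1 := [0 7 5]
2. fire t3 -> [0 7 5]
3. fire t2 -> [2 9 4]
4. fire t1 -> [0 11 4]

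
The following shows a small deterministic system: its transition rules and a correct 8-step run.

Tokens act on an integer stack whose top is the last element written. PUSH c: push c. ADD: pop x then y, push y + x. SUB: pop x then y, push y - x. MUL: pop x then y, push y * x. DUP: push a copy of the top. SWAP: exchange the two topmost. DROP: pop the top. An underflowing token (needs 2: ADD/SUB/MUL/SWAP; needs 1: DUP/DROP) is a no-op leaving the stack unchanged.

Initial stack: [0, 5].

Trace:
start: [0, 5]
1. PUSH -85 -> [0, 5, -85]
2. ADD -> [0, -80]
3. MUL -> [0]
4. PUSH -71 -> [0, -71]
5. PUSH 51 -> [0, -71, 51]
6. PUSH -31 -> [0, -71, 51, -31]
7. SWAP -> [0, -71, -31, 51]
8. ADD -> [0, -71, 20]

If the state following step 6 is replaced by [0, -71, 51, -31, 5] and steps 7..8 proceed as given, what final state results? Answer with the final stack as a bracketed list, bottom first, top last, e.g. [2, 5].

state after step 6 := [0, -71, 51, -31, 5]
7. SWAP -> [0, -71, 51, 5, -31]
8. ADD -> [0, -71, 51, -26]

[0, -71, 51, -26]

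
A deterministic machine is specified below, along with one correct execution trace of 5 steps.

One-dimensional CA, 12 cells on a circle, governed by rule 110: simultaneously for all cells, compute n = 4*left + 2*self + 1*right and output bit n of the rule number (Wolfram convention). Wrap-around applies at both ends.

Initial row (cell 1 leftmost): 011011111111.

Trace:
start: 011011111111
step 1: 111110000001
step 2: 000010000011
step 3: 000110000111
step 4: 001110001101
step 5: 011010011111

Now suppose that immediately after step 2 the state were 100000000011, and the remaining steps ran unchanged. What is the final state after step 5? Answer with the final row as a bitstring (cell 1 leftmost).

100000011000

state after step 2 := 100000000011
step 3: 100000000110
step 4: 100000001111
step 5: 100000011000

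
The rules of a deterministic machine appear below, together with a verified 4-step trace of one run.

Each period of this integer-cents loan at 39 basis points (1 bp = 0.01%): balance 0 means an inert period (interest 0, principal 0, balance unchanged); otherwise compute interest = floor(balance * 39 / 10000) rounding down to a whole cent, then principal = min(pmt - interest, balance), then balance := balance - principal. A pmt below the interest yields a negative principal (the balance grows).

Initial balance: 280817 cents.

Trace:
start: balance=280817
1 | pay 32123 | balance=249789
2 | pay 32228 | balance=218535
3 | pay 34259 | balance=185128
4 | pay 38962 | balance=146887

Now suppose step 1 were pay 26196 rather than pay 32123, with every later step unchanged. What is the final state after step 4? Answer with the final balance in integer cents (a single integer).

(re-executing from step 1 with the substitution; state before step 1: balance=280817)
1 | pay 26196 | balance=255716
2 | pay 32228 | balance=224485
3 | pay 34259 | balance=191101
4 | pay 38962 | balance=152884

152884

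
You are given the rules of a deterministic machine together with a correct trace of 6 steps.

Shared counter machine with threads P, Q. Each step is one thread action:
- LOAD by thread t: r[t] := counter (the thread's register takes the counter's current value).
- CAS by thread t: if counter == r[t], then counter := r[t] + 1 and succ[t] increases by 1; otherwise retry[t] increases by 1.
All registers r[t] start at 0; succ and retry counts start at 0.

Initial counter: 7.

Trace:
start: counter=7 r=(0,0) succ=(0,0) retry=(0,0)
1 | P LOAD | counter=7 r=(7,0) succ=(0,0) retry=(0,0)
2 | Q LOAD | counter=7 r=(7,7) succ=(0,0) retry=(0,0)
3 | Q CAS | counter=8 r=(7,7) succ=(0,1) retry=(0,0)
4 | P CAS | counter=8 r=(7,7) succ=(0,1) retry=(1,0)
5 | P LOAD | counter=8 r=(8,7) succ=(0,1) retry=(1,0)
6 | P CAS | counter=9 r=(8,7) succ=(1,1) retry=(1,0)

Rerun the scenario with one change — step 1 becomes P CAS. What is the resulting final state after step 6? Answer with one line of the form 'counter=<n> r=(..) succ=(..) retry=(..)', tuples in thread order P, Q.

(re-executing from step 1 with the substitution; state before step 1: counter=7 r=(0,0) succ=(0,0) retry=(0,0))
1 | P CAS | counter=7 r=(0,0) succ=(0,0) retry=(1,0)
2 | Q LOAD | counter=7 r=(0,7) succ=(0,0) retry=(1,0)
3 | Q CAS | counter=8 r=(0,7) succ=(0,1) retry=(1,0)
4 | P CAS | counter=8 r=(0,7) succ=(0,1) retry=(2,0)
5 | P LOAD | counter=8 r=(8,7) succ=(0,1) retry=(2,0)
6 | P CAS | counter=9 r=(8,7) succ=(1,1) retry=(2,0)

counter=9 r=(8,7) succ=(1,1) retry=(2,0)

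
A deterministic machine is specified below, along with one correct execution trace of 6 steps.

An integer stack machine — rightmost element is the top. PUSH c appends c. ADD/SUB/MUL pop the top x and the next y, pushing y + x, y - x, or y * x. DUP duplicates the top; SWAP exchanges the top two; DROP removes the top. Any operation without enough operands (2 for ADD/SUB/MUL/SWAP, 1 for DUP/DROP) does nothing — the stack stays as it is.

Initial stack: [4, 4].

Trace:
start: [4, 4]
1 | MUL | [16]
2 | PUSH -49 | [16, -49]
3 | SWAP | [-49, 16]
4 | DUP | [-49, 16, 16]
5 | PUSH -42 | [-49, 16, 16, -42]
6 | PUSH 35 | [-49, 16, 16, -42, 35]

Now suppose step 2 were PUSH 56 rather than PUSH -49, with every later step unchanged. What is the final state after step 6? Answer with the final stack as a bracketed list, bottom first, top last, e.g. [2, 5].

(re-executing from step 2 with the substitution; state before step 2: [16])
2 | PUSH 56 | [16, 56]
3 | SWAP | [56, 16]
4 | DUP | [56, 16, 16]
5 | PUSH -42 | [56, 16, 16, -42]
6 | PUSH 35 | [56, 16, 16, -42, 35]

[56, 16, 16, -42, 35]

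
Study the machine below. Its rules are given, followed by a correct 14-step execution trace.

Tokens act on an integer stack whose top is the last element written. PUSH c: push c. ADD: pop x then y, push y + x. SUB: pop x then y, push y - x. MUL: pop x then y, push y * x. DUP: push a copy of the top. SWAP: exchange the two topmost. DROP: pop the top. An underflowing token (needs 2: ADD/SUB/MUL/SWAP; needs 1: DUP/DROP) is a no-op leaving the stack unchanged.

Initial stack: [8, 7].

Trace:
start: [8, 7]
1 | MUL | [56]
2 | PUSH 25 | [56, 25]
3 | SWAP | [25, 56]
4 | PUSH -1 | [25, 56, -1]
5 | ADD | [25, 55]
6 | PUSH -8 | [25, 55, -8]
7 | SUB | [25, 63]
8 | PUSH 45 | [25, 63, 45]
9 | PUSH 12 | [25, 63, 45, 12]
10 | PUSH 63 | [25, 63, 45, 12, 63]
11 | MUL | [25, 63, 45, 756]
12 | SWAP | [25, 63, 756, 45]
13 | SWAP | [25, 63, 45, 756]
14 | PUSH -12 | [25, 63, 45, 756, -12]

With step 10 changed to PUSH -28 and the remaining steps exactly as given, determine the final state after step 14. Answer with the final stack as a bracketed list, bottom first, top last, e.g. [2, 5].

(re-executing from step 10 with the substitution; state before step 10: [25, 63, 45, 12])
10 | PUSH -28 | [25, 63, 45, 12, -28]
11 | MUL | [25, 63, 45, -336]
12 | SWAP | [25, 63, -336, 45]
13 | SWAP | [25, 63, 45, -336]
14 | PUSH -12 | [25, 63, 45, -336, -12]

[25, 63, 45, -336, -12]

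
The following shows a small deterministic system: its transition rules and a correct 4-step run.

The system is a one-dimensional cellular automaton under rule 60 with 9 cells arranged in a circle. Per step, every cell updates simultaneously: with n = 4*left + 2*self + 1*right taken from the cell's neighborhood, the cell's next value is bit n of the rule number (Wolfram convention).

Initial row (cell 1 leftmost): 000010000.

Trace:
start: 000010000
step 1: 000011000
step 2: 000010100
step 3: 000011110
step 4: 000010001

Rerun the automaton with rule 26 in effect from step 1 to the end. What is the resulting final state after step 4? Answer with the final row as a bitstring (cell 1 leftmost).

(re-executing steps 1..4 under rule 26; state before step 1: 000010000)
step 1: 000101000
step 2: 001000100
step 3: 010101010
step 4: 100000001

100000001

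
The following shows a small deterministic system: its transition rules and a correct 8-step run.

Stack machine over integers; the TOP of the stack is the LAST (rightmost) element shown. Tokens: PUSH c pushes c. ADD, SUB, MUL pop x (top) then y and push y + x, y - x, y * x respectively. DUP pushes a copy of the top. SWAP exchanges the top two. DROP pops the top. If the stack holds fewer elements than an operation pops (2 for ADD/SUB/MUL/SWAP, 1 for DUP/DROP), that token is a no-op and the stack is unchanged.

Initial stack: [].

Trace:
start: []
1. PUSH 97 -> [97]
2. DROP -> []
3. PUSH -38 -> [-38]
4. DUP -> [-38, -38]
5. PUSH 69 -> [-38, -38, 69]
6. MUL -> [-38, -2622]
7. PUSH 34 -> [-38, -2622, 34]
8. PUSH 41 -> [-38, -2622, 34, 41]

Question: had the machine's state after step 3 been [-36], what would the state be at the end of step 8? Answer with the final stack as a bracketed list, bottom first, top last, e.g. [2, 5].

[-36, -2484, 34, 41]

state after step 3 := [-36]
4. DUP -> [-36, -36]
5. PUSH 69 -> [-36, -36, 69]
6. MUL -> [-36, -2484]
7. PUSH 34 -> [-36, -2484, 34]
8. PUSH 41 -> [-36, -2484, 34, 41]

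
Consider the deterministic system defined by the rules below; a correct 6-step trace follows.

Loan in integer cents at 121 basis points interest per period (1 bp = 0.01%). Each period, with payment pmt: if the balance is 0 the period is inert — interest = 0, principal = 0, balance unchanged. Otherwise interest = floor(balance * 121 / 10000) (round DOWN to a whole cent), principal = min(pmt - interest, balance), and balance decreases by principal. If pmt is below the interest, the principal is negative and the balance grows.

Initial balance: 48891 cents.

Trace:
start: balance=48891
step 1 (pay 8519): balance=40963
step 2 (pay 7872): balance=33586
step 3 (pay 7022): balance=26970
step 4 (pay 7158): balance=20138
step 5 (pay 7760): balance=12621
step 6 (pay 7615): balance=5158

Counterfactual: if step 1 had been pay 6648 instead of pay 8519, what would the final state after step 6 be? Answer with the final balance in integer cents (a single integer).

(re-executing from step 1 with the substitution; state before step 1: balance=48891)
step 1 (pay 6648): balance=42834
step 2 (pay 7872): balance=35480
step 3 (pay 7022): balance=28887
step 4 (pay 7158): balance=22078
step 5 (pay 7760): balance=14585
step 6 (pay 7615): balance=7146

7146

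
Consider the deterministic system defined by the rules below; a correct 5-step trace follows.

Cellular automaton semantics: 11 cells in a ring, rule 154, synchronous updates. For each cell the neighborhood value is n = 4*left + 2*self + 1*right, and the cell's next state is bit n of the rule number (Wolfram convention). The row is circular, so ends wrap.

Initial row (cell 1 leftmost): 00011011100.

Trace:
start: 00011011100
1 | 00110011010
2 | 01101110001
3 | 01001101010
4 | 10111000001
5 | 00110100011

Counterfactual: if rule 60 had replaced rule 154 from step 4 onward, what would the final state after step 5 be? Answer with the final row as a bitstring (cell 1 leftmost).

(re-executing steps 4..5 under rule 60; state before step 4: 01001101010)
4 | 01101011111
5 | 11011110000

11011110000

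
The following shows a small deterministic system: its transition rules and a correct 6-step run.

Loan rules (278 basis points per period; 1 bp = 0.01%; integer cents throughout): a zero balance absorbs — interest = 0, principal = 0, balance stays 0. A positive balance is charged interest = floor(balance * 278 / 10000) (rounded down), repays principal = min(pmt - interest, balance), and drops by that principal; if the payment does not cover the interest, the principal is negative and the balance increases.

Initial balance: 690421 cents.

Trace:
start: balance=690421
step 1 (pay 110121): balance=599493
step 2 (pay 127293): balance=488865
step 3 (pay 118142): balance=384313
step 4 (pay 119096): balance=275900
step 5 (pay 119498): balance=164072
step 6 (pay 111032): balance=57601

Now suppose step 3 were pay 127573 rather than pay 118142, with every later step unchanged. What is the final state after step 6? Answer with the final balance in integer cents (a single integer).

(re-executing from step 3 with the substitution; state before step 3: balance=488865)
step 3 (pay 127573): balance=374882
step 4 (pay 119096): balance=266207
step 5 (pay 119498): balance=154109
step 6 (pay 111032): balance=47361

47361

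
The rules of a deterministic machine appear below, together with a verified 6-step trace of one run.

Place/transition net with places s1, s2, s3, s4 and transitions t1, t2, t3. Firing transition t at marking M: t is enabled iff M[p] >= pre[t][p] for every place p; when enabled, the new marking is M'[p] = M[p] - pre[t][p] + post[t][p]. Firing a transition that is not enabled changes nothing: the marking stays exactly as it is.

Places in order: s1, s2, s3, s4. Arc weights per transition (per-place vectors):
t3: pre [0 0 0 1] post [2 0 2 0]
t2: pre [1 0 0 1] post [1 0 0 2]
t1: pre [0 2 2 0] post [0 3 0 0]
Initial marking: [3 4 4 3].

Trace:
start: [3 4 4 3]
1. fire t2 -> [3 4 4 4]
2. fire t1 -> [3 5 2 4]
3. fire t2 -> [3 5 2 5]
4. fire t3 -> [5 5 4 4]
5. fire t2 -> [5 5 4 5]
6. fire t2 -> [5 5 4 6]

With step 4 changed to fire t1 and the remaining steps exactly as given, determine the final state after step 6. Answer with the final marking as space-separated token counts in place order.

(re-executing from step 4 with the substitution; state before step 4: [3 5 2 5])
4. fire t1 -> [3 6 0 5]
5. fire t2 -> [3 6 0 6]
6. fire t2 -> [3 6 0 7]

3 6 0 7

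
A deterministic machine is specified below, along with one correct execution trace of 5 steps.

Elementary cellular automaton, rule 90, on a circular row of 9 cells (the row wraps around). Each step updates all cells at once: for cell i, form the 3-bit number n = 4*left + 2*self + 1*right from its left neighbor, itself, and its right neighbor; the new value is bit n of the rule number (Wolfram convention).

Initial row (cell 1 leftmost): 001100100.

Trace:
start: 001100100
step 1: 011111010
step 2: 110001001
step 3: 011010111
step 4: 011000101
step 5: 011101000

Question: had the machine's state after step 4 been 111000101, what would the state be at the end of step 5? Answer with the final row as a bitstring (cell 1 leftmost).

state after step 4 := 111000101
step 5: 001101001

001101001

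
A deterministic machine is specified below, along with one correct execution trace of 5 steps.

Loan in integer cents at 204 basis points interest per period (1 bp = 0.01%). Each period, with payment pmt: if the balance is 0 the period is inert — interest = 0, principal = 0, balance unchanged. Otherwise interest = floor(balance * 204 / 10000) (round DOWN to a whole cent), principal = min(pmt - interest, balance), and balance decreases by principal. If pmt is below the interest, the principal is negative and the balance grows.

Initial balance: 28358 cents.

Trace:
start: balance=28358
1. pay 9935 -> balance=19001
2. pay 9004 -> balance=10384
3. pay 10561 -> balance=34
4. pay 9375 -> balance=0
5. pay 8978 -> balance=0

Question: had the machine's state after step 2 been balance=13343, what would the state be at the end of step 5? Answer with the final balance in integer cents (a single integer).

0

state after step 2 := balance=13343
3. pay 10561 -> balance=3054
4. pay 9375 -> balance=0
5. pay 8978 -> balance=0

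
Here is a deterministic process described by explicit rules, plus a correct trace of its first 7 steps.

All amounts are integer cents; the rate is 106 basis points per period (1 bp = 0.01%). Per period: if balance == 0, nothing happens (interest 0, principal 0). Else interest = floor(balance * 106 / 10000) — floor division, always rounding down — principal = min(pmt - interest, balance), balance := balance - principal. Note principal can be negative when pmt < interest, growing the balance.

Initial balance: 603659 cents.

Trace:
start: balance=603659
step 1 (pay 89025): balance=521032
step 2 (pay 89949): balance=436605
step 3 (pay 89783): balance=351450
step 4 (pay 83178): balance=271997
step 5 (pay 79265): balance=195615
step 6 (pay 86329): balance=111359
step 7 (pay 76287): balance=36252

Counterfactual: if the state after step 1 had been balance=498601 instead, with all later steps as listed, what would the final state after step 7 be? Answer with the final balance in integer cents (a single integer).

state after step 1 := balance=498601
step 2 (pay 89949): balance=413937
step 3 (pay 89783): balance=328541
step 4 (pay 83178): balance=248845
step 5 (pay 79265): balance=172217
step 6 (pay 86329): balance=87713
step 7 (pay 76287): balance=12355

12355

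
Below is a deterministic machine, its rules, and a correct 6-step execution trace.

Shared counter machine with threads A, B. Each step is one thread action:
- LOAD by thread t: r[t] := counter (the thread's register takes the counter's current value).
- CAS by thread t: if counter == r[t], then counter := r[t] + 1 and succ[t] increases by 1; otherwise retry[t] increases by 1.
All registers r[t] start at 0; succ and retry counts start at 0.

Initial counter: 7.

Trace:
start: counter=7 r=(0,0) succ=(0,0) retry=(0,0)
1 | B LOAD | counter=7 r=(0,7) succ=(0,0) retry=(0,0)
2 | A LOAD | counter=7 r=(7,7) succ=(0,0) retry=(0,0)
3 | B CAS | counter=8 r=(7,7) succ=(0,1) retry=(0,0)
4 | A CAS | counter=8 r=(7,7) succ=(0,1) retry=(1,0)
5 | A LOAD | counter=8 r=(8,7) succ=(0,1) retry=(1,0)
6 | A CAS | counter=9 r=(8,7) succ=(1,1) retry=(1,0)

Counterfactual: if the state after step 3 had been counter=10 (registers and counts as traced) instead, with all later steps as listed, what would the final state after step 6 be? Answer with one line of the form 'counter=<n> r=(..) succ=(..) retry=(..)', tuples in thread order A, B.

state after step 3 := counter=10 r=(7,7) succ=(0,1) retry=(0,0)
4 | A CAS | counter=10 r=(7,7) succ=(0,1) retry=(1,0)
5 | A LOAD | counter=10 r=(10,7) succ=(0,1) retry=(1,0)
6 | A CAS | counter=11 r=(10,7) succ=(1,1) retry=(1,0)

counter=11 r=(10,7) succ=(1,1) retry=(1,0)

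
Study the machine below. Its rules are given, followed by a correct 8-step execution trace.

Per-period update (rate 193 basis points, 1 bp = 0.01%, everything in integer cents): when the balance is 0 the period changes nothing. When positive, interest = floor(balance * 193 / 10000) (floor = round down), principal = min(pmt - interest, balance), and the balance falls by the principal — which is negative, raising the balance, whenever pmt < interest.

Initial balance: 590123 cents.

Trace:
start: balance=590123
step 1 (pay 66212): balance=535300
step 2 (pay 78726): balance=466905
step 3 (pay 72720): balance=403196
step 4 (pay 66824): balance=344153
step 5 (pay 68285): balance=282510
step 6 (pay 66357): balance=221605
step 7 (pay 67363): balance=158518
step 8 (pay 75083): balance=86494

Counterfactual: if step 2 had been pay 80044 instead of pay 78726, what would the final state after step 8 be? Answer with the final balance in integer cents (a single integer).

85015

(re-executing from step 2 with the substitution; state before step 2: balance=535300)
step 2 (pay 80044): balance=465587
step 3 (pay 72720): balance=401852
step 4 (pay 66824): balance=342783
step 5 (pay 68285): balance=281113
step 6 (pay 66357): balance=220181
step 7 (pay 67363): balance=157067
step 8 (pay 75083): balance=85015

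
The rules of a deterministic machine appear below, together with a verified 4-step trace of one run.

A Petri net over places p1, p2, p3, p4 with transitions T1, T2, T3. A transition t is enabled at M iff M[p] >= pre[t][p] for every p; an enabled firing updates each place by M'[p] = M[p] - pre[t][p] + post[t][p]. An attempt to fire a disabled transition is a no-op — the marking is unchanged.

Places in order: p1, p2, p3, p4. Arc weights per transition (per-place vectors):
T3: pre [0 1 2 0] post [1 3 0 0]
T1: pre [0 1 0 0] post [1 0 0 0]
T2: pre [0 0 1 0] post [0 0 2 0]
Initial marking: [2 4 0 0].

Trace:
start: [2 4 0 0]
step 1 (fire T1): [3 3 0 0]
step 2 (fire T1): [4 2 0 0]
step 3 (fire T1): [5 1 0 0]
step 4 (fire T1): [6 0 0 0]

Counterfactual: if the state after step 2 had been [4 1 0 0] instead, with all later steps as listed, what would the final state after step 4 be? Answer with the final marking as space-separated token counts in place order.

5 0 0 0

state after step 2 := [4 1 0 0]
step 3 (fire T1): [5 0 0 0]
step 4 (fire T1): [5 0 0 0]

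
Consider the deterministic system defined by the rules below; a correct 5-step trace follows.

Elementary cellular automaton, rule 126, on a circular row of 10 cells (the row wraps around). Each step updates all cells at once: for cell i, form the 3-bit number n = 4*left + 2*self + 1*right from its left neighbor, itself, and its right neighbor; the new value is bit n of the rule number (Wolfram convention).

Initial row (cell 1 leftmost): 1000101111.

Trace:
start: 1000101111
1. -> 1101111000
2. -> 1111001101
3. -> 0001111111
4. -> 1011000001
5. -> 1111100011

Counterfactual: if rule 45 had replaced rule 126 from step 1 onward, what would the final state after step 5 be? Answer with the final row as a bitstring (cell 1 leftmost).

0100111000

(re-executing steps 1..5 under rule 45; state before step 1: 1000101111)
1. -> 0010111000
2. -> 1011100011
3. -> 0110001010
4. -> 0100101110
5. -> 0100111000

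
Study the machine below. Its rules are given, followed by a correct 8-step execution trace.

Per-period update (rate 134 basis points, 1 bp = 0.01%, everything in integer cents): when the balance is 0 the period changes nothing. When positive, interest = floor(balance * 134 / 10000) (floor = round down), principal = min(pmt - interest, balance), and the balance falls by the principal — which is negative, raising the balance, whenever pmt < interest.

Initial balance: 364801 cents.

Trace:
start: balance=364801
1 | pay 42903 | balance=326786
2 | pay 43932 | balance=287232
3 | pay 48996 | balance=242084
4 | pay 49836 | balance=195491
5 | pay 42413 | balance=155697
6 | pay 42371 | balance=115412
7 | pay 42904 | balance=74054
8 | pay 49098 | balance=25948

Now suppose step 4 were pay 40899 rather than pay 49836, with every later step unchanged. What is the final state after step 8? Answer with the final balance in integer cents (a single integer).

35373

(re-executing from step 4 with the substitution; state before step 4: balance=242084)
4 | pay 40899 | balance=204428
5 | pay 42413 | balance=164754
6 | pay 42371 | balance=124590
7 | pay 42904 | balance=83355
8 | pay 49098 | balance=35373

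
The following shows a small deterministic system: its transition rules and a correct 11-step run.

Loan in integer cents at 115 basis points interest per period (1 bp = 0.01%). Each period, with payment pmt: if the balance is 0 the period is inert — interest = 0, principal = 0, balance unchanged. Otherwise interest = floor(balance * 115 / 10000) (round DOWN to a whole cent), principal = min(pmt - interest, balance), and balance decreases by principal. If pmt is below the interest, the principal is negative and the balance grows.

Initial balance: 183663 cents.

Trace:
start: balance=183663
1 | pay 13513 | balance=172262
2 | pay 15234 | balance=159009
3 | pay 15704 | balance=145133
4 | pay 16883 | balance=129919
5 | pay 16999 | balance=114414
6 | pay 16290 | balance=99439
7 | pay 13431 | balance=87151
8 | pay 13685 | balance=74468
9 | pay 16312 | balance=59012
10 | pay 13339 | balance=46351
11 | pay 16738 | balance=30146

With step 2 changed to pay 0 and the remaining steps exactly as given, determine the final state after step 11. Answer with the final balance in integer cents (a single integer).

47031

(re-executing from step 2 with the substitution; state before step 2: balance=172262)
2 | pay 0 | balance=174243
3 | pay 15704 | balance=160542
4 | pay 16883 | balance=145505
5 | pay 16999 | balance=130179
6 | pay 16290 | balance=115386
7 | pay 13431 | balance=103281
8 | pay 13685 | balance=90783
9 | pay 16312 | balance=75515
10 | pay 13339 | balance=63044
11 | pay 16738 | balance=47031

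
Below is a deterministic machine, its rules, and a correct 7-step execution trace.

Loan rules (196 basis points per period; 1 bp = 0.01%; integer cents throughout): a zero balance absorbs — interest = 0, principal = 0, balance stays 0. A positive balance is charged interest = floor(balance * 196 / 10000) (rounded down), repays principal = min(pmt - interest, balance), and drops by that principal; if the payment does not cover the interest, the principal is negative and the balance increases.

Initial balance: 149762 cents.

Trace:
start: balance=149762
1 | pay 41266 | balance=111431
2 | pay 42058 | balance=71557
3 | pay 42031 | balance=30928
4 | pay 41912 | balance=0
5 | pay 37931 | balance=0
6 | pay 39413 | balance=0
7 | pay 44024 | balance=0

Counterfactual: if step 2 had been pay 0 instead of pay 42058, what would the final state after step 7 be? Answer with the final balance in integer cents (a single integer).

0

(re-executing from step 2 with the substitution; state before step 2: balance=111431)
2 | pay 0 | balance=113615
3 | pay 42031 | balance=73810
4 | pay 41912 | balance=33344
5 | pay 37931 | balance=0
6 | pay 39413 | balance=0
7 | pay 44024 | balance=0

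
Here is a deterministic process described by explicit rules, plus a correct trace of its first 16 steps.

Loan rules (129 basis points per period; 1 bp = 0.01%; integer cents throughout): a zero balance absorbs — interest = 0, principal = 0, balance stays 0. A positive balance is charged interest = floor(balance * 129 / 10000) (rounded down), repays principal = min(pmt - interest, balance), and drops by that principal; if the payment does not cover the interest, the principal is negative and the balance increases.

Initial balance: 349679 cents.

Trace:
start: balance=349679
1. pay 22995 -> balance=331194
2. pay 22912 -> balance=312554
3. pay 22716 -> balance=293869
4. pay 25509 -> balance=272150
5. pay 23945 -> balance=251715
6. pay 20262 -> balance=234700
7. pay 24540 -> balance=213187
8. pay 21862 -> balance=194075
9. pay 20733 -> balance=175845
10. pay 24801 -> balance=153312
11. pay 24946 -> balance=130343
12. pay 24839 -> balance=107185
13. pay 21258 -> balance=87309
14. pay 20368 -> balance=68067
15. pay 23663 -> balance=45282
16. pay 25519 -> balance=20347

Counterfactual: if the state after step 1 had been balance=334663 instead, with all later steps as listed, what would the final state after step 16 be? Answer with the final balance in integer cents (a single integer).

24552

state after step 1 := balance=334663
2. pay 22912 -> balance=316068
3. pay 22716 -> balance=297429
4. pay 25509 -> balance=275756
5. pay 23945 -> balance=255368
6. pay 20262 -> balance=238400
7. pay 24540 -> balance=216935
8. pay 21862 -> balance=197871
9. pay 20733 -> balance=179690
10. pay 24801 -> balance=157207
11. pay 24946 -> balance=134288
12. pay 24839 -> balance=111181
13. pay 21258 -> balance=91357
14. pay 20368 -> balance=72167
15. pay 23663 -> balance=49434
16. pay 25519 -> balance=24552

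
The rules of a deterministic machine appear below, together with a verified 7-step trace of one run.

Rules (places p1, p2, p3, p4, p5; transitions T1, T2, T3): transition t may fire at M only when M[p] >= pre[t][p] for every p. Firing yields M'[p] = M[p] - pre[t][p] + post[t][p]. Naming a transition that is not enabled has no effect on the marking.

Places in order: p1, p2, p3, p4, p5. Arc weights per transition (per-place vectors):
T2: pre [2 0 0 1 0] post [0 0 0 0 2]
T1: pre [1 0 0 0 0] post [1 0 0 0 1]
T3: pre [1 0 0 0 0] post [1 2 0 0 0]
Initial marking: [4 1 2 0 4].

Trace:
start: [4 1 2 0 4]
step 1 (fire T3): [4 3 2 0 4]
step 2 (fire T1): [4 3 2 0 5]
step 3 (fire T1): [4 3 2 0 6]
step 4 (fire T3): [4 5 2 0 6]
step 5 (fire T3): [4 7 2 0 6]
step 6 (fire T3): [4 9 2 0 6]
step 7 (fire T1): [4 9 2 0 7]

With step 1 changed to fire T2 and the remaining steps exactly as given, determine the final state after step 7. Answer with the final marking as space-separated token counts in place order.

(re-executing from step 1 with the substitution; state before step 1: [4 1 2 0 4])
step 1 (fire T2): [4 1 2 0 4]
step 2 (fire T1): [4 1 2 0 5]
step 3 (fire T1): [4 1 2 0 6]
step 4 (fire T3): [4 3 2 0 6]
step 5 (fire T3): [4 5 2 0 6]
step 6 (fire T3): [4 7 2 0 6]
step 7 (fire T1): [4 7 2 0 7]

4 7 2 0 7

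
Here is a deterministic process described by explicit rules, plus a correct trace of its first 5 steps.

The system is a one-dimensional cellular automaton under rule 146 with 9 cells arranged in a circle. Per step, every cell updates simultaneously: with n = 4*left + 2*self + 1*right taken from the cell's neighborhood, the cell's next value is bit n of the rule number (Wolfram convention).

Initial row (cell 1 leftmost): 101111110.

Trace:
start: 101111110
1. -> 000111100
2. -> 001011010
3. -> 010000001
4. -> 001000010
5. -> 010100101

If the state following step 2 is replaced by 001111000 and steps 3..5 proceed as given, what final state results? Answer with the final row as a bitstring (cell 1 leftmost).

010000100

state after step 2 := 001111000
3. -> 010110100
4. -> 100000010
5. -> 010000100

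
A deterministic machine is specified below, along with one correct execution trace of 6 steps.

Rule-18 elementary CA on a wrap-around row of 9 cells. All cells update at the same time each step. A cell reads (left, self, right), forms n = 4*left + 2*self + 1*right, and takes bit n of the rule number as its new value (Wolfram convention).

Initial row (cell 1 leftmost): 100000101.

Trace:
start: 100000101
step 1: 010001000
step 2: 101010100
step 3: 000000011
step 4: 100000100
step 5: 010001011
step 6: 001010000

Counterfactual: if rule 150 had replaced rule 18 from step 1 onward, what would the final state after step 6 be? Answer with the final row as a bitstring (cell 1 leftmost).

010100001

(re-executing steps 1..6 under rule 150; state before step 1: 100000101)
step 1: 010001100
step 2: 111010010
step 3: 010011110
step 4: 111101101
step 5: 111000000
step 6: 010100001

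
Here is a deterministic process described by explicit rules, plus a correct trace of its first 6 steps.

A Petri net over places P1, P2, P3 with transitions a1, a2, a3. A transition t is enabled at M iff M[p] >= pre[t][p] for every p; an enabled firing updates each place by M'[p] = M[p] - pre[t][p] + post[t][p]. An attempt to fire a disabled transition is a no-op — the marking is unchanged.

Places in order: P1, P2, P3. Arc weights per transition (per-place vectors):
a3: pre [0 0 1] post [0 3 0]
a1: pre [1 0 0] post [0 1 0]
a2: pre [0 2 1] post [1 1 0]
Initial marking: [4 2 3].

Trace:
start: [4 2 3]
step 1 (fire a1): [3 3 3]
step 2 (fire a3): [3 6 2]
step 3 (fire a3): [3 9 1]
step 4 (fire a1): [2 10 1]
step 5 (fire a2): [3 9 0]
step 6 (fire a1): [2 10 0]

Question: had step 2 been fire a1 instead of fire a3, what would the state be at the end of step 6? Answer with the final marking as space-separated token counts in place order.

(re-executing from step 2 with the substitution; state before step 2: [3 3 3])
step 2 (fire a1): [2 4 3]
step 3 (fire a3): [2 7 2]
step 4 (fire a1): [1 8 2]
step 5 (fire a2): [2 7 1]
step 6 (fire a1): [1 8 1]

1 8 1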